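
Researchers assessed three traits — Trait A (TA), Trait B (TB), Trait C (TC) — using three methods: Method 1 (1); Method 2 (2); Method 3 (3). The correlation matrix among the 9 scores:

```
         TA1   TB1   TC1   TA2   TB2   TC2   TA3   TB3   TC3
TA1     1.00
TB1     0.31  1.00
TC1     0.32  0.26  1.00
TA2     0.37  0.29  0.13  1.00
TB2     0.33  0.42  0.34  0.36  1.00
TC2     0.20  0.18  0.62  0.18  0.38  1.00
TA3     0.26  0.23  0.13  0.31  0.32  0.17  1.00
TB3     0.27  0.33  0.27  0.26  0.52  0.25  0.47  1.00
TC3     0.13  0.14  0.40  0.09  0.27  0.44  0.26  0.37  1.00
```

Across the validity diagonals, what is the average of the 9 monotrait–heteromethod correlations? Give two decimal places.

0.41

Convergent values: 0.37, 0.26, 0.31, 0.42, 0.33, 0.52, 0.62, 0.40, 0.44; mean = 3.67/9 = 0.41.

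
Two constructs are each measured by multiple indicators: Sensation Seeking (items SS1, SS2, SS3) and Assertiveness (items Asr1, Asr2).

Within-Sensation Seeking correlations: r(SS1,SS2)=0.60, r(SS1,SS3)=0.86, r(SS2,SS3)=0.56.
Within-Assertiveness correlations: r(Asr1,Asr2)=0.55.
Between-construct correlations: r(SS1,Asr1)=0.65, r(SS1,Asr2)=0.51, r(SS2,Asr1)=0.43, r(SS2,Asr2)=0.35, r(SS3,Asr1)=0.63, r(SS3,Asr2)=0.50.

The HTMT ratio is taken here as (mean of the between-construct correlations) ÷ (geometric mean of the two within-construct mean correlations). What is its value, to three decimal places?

Mean heterotrait r = 3.07/6 = 0.5117.
Mean within-SS = 2.02/3 = 0.6733; mean within-Asr = 0.55/1 = 0.5500.
Geometric mean = √(0.6733 × 0.5500) = 0.6085.
HTMT = 0.5117 / 0.6085 = 0.841.

0.841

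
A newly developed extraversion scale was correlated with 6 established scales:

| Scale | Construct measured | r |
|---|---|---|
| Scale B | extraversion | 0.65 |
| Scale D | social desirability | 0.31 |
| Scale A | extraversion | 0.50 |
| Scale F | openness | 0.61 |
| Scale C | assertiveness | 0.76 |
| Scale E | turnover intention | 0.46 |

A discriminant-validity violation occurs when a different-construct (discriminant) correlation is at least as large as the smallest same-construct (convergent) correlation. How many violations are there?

2

Convergent (same construct = extraversion): Scale B, Scale A.
Smallest convergent = 0.50. Discriminant values: 0.31, 0.61, 0.76, 0.46; count ≥ 0.50 → 2.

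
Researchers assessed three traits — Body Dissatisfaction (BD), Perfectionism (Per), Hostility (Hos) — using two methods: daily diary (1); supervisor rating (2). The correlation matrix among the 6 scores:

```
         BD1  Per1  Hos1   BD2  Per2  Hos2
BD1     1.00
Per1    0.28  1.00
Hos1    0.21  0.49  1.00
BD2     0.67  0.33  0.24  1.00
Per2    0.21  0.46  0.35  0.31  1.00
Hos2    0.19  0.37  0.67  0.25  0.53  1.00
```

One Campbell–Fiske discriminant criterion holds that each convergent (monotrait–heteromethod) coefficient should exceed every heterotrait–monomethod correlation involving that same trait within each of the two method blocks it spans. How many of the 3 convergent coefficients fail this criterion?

1

Convergent coefficients and their comparison sets:
BD (methods 1·2): 0.67 vs {0.28, 0.31, 0.21, 0.25} → pass.
Per (methods 1·2): 0.46 vs {0.28, 0.31, 0.49, 0.53} → fail.
Hos (methods 1·2): 0.67 vs {0.21, 0.25, 0.49, 0.53} → pass.
1 of 3 fail.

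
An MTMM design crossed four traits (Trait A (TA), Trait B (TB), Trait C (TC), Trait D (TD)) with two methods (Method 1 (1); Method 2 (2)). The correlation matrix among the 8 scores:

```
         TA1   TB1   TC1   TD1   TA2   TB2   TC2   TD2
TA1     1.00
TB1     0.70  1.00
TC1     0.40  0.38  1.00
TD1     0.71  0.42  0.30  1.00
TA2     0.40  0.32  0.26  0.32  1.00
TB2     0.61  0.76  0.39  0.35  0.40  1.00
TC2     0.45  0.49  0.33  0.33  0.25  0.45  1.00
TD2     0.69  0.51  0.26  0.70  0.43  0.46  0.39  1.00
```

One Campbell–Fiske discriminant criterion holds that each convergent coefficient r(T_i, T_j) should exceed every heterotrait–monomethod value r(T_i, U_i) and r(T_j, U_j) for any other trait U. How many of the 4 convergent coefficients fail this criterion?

Convergent coefficients and their comparison sets:
TA (methods 1·2): 0.40 vs {0.70, 0.40, 0.40, 0.25, 0.71, 0.43} → fail.
TB (methods 1·2): 0.76 vs {0.70, 0.40, 0.38, 0.45, 0.42, 0.46} → pass.
TC (methods 1·2): 0.33 vs {0.40, 0.25, 0.38, 0.45, 0.30, 0.39} → fail.
TD (methods 1·2): 0.70 vs {0.71, 0.43, 0.42, 0.46, 0.30, 0.39} → fail.
3 of 4 fail.

3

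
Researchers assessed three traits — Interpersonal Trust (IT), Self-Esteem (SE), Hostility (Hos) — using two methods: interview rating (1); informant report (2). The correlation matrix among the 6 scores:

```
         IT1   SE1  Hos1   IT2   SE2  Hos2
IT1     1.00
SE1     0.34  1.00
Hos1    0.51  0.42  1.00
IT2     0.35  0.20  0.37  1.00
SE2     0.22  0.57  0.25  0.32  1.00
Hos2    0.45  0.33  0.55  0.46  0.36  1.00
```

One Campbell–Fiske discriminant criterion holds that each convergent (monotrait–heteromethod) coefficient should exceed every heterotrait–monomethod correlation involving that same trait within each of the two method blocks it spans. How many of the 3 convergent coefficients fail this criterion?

1

Each convergent coefficient versus the relevant comparison correlations:
IT (methods 1·2): 0.35 vs {0.34, 0.32, 0.51, 0.46} → fail.
SE (methods 1·2): 0.57 vs {0.34, 0.32, 0.42, 0.36} → pass.
Hos (methods 1·2): 0.55 vs {0.51, 0.46, 0.42, 0.36} → pass.
1 of 3 fail.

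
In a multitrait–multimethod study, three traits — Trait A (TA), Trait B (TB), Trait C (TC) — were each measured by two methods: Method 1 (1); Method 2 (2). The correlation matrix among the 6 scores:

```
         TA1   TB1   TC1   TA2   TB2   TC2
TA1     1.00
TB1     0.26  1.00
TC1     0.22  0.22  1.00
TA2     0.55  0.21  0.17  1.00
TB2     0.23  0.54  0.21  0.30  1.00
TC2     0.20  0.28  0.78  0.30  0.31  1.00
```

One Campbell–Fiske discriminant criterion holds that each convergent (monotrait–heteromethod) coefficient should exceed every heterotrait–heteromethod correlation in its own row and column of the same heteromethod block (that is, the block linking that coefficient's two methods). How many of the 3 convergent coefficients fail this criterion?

Each convergent coefficient versus the relevant comparison correlations:
TA (methods 1·2): 0.55 vs {0.23, 0.21, 0.20, 0.17} → pass.
TB (methods 1·2): 0.54 vs {0.21, 0.23, 0.28, 0.21} → pass.
TC (methods 1·2): 0.78 vs {0.17, 0.20, 0.21, 0.28} → pass.
0 of 3 fail.

0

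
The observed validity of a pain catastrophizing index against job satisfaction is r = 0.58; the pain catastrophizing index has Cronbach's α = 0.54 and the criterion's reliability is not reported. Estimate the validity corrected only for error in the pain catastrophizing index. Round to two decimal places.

0.79

Single correction: r_c = r_obs / √r_xx = 0.58 / √0.54 = 0.58 / 0.7348 ≈ 0.79.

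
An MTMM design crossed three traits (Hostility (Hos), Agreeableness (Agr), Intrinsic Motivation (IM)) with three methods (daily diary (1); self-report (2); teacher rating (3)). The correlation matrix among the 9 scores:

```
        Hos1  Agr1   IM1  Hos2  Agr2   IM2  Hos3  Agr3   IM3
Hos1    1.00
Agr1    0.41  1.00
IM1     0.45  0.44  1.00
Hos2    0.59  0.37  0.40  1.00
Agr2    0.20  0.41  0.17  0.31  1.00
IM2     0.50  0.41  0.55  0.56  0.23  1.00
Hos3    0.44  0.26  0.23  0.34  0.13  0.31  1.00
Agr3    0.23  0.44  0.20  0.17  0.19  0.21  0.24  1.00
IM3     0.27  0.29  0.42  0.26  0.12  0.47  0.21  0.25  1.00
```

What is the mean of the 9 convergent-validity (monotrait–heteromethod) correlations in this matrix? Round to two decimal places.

Convergent values: 0.59, 0.44, 0.34, 0.41, 0.44, 0.19, 0.55, 0.42, 0.47; mean = 3.85/9 = 0.43.

0.43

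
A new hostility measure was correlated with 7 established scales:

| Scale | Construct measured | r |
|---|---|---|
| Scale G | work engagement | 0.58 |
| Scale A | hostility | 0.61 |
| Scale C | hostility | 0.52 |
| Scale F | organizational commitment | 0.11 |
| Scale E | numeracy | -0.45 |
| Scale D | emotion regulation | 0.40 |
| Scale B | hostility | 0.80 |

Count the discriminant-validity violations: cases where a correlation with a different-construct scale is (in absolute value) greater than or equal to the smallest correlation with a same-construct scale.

Convergent (same construct = hostility): Scale A, Scale C, Scale B.
Smallest convergent = 0.52. Discriminant |r|: 0.58, 0.11, 0.45, 0.40; count ≥ 0.52 → 1.

1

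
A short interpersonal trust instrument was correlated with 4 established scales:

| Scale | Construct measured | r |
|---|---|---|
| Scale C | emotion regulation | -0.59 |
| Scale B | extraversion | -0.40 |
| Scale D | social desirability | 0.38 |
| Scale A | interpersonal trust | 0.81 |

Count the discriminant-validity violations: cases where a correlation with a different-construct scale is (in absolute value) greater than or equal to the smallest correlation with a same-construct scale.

Convergent (same construct = interpersonal trust): Scale A.
Smallest convergent = 0.81. Discriminant |r|: 0.59, 0.40, 0.38; count ≥ 0.81 → 0.

0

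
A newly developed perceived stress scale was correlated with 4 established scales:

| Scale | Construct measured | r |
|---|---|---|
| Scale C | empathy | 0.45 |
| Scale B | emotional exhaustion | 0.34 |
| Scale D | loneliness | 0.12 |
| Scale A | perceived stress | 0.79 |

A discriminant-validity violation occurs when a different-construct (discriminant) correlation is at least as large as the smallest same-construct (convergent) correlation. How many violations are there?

Convergent (same construct = perceived stress): Scale A.
Smallest convergent = 0.79. Discriminant values: 0.45, 0.34, 0.12; count ≥ 0.79 → 0.

0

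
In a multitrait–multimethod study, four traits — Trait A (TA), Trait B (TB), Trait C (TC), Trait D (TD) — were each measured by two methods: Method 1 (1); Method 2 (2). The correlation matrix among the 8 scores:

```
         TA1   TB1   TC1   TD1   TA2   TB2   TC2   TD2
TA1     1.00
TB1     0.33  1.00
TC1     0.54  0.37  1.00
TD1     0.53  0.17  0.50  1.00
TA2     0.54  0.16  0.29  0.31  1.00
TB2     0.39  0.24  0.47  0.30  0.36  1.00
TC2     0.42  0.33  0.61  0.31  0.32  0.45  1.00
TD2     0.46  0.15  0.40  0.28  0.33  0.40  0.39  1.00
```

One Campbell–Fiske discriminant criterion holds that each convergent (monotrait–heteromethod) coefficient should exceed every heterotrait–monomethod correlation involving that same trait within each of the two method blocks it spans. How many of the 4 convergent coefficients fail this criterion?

3

Each convergent coefficient versus the relevant comparison correlations:
TA (methods 1·2): 0.54 vs {0.33, 0.36, 0.54, 0.32, 0.53, 0.33} → fail.
TB (methods 1·2): 0.24 vs {0.33, 0.36, 0.37, 0.45, 0.17, 0.40} → fail.
TC (methods 1·2): 0.61 vs {0.54, 0.32, 0.37, 0.45, 0.50, 0.39} → pass.
TD (methods 1·2): 0.28 vs {0.53, 0.33, 0.17, 0.40, 0.50, 0.39} → fail.
3 of 4 fail.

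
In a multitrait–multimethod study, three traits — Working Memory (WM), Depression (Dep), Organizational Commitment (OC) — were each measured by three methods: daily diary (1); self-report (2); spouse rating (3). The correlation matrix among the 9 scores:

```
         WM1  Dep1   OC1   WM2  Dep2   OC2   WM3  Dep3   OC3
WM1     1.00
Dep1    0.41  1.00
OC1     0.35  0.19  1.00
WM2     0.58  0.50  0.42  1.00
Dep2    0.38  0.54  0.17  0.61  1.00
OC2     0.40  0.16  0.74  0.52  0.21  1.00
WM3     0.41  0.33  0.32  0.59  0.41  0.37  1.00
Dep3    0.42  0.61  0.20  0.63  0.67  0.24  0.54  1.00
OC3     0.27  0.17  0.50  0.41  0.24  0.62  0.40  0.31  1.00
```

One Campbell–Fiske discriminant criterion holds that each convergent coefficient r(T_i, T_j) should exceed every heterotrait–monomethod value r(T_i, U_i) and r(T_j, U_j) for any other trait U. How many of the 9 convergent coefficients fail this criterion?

4

Checking each validity diagonal entry against its comparison values:
WM (methods 1·2): 0.58 vs {0.41, 0.61, 0.35, 0.52} → fail.
WM (methods 1·3): 0.41 vs {0.41, 0.54, 0.35, 0.40} → fail.
WM (methods 2·3): 0.59 vs {0.61, 0.54, 0.52, 0.40} → fail.
Dep (methods 1·2): 0.54 vs {0.41, 0.61, 0.19, 0.21} → fail.
Dep (methods 1·3): 0.61 vs {0.41, 0.54, 0.19, 0.31} → pass.
Dep (methods 2·3): 0.67 vs {0.61, 0.54, 0.21, 0.31} → pass.
OC (methods 1·2): 0.74 vs {0.35, 0.52, 0.19, 0.21} → pass.
OC (methods 1·3): 0.50 vs {0.35, 0.40, 0.19, 0.31} → pass.
OC (methods 2·3): 0.62 vs {0.52, 0.40, 0.21, 0.31} → pass.
4 of 9 fail.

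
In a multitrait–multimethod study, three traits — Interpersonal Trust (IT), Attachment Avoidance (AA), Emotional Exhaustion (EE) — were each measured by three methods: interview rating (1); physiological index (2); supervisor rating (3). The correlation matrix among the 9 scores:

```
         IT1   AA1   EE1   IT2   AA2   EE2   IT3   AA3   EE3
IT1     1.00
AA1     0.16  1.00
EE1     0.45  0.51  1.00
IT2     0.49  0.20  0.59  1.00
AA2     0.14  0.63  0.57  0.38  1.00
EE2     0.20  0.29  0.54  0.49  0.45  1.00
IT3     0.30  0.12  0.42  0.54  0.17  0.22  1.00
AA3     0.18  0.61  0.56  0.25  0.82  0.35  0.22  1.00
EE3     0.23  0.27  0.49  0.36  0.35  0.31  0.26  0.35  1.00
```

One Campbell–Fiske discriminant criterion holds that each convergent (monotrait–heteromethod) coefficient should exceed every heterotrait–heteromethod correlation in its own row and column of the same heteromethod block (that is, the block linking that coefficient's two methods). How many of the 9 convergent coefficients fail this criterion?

Checking each validity diagonal entry against its comparison values:
IT (methods 1·2): 0.49 vs {0.14, 0.20, 0.20, 0.59} → fail.
IT (methods 1·3): 0.30 vs {0.18, 0.12, 0.23, 0.42} → fail.
IT (methods 2·3): 0.54 vs {0.25, 0.17, 0.36, 0.22} → pass.
AA (methods 1·2): 0.63 vs {0.20, 0.14, 0.29, 0.57} → pass.
AA (methods 1·3): 0.61 vs {0.12, 0.18, 0.27, 0.56} → pass.
AA (methods 2·3): 0.82 vs {0.17, 0.25, 0.35, 0.35} → pass.
EE (methods 1·2): 0.54 vs {0.59, 0.20, 0.57, 0.29} → fail.
EE (methods 1·3): 0.49 vs {0.42, 0.23, 0.56, 0.27} → fail.
EE (methods 2·3): 0.31 vs {0.22, 0.36, 0.35, 0.35} → fail.
5 of 9 fail.

5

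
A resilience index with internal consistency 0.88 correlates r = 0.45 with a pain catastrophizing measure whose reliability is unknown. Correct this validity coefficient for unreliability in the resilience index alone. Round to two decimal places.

Single correction: r_c = r_obs / √r_xx = 0.45 / √0.88 = 0.45 / 0.9381 ≈ 0.48.

0.48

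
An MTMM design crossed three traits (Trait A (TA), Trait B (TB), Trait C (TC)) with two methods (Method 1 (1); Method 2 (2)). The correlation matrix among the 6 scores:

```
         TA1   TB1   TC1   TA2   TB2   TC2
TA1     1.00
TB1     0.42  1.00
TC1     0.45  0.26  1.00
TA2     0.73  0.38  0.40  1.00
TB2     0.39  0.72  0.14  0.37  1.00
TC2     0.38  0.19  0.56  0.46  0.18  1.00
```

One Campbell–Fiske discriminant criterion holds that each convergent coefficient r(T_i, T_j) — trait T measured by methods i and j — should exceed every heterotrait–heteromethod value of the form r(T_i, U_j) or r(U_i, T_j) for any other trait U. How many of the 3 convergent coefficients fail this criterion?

Each convergent coefficient versus the relevant comparison correlations:
TA (methods 1·2): 0.73 vs {0.39, 0.38, 0.38, 0.40} → pass.
TB (methods 1·2): 0.72 vs {0.38, 0.39, 0.19, 0.14} → pass.
TC (methods 1·2): 0.56 vs {0.40, 0.38, 0.14, 0.19} → pass.
0 of 3 fail.

0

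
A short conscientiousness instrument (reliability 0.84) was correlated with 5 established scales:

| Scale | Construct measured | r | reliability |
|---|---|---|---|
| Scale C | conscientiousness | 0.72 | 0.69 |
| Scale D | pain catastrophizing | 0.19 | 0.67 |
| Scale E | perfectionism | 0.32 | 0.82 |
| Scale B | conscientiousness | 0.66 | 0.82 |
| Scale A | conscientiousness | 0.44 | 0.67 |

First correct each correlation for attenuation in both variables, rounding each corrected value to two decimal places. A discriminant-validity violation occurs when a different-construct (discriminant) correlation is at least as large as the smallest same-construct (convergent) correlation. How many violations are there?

Disattenuated r (r / √(r_scale · r_new)):
  Scale C (conv): 0.72 / √(0.69·0.84) = 0.95
  Scale D (disc): 0.19 / √(0.67·0.84) = 0.25
  Scale E (disc): 0.32 / √(0.82·0.84) = 0.39
  Scale B (conv): 0.66 / √(0.82·0.84) = 0.80
  Scale A (conv): 0.44 / √(0.67·0.84) = 0.59
Smallest convergent = 0.59. Discriminant values: 0.25, 0.39; count ≥ 0.59 → 0.

0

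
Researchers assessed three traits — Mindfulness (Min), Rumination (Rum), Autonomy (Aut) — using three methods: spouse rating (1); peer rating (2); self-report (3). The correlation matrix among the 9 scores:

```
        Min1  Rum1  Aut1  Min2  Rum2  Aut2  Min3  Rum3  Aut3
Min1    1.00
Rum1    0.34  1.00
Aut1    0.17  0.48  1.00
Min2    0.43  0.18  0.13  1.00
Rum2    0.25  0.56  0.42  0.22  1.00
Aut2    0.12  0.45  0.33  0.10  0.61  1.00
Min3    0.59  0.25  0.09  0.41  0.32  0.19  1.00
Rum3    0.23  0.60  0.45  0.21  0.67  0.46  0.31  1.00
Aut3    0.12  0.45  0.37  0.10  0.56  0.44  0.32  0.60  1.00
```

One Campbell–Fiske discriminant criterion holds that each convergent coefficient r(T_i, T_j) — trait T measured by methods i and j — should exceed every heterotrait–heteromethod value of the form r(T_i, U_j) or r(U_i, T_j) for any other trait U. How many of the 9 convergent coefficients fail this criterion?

Convergent coefficients and their comparison sets:
Min (methods 1·2): 0.43 vs {0.25, 0.18, 0.12, 0.13} → pass.
Min (methods 1·3): 0.59 vs {0.23, 0.25, 0.12, 0.09} → pass.
Min (methods 2·3): 0.41 vs {0.21, 0.32, 0.10, 0.19} → pass.
Rum (methods 1·2): 0.56 vs {0.18, 0.25, 0.45, 0.42} → pass.
Rum (methods 1·3): 0.60 vs {0.25, 0.23, 0.45, 0.45} → pass.
Rum (methods 2·3): 0.67 vs {0.32, 0.21, 0.56, 0.46} → pass.
Aut (methods 1·2): 0.33 vs {0.13, 0.12, 0.42, 0.45} → fail.
Aut (methods 1·3): 0.37 vs {0.09, 0.12, 0.45, 0.45} → fail.
Aut (methods 2·3): 0.44 vs {0.19, 0.10, 0.46, 0.56} → fail.
3 of 9 fail.

3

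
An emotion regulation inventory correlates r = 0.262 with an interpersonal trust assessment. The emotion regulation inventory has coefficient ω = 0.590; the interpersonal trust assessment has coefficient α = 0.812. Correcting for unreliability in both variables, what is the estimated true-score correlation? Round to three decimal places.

0.379

r_true = r_obs / √(r_xx · r_yy) = 0.262 / √(0.590 × 0.812) = 0.262 / √0.479080 = 0.262 / 0.6922 ≈ 0.379.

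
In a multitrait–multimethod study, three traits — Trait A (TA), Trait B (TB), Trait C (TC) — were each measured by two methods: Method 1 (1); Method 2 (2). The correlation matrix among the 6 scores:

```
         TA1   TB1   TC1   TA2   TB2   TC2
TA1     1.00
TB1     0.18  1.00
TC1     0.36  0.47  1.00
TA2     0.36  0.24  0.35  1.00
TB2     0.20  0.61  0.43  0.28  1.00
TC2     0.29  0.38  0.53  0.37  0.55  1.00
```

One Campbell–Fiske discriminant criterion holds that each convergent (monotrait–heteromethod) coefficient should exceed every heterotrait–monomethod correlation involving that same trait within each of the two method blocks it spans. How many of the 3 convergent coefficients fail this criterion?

2

Convergent coefficients and their comparison sets:
TA (methods 1·2): 0.36 vs {0.18, 0.28, 0.36, 0.37} → fail.
TB (methods 1·2): 0.61 vs {0.18, 0.28, 0.47, 0.55} → pass.
TC (methods 1·2): 0.53 vs {0.36, 0.37, 0.47, 0.55} → fail.
2 of 3 fail.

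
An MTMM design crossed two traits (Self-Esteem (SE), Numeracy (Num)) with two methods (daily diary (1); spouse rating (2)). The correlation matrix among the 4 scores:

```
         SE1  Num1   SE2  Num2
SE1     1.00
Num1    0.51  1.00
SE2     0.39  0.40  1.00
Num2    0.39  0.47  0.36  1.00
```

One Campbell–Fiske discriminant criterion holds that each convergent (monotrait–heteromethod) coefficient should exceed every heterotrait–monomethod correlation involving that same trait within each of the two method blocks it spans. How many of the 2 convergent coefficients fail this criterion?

2

Checking each validity diagonal entry against its comparison values:
SE (methods 1·2): 0.39 vs {0.51, 0.36} → fail.
Num (methods 1·2): 0.47 vs {0.51, 0.36} → fail.
2 of 2 fail.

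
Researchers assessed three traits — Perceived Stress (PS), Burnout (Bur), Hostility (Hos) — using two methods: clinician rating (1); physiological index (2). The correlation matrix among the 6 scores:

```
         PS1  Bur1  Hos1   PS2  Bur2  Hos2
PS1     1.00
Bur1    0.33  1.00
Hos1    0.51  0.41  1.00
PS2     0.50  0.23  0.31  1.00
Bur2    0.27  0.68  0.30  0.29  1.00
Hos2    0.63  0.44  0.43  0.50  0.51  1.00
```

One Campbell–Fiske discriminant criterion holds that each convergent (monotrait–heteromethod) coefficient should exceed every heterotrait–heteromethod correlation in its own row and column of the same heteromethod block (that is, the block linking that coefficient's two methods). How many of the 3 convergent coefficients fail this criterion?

Each convergent coefficient versus the relevant comparison correlations:
PS (methods 1·2): 0.50 vs {0.27, 0.23, 0.63, 0.31} → fail.
Bur (methods 1·2): 0.68 vs {0.23, 0.27, 0.44, 0.30} → pass.
Hos (methods 1·2): 0.43 vs {0.31, 0.63, 0.30, 0.44} → fail.
2 of 3 fail.

2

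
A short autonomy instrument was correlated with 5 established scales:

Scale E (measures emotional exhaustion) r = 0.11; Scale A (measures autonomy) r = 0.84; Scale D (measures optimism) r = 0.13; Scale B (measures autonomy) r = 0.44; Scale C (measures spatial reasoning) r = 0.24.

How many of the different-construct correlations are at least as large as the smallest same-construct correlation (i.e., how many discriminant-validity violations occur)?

0

Convergent (same construct = autonomy): Scale A, Scale B.
Smallest convergent = 0.44. Discriminant values: 0.11, 0.13, 0.24; count ≥ 0.44 → 0.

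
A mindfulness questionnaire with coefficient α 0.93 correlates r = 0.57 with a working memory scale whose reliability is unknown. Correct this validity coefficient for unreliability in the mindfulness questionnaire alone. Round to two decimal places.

Single correction: r_c = r_obs / √r_xx = 0.57 / √0.93 = 0.57 / 0.9644 ≈ 0.59.

0.59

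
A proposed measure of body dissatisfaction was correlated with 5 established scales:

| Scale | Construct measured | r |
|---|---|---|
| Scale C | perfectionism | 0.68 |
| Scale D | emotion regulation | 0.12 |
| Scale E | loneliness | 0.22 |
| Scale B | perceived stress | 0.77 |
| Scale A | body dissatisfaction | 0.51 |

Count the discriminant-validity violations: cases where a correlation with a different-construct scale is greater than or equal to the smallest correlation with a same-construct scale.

2

Convergent (same construct = body dissatisfaction): Scale A.
Smallest convergent = 0.51. Discriminant values: 0.68, 0.12, 0.22, 0.77; count ≥ 0.51 → 2.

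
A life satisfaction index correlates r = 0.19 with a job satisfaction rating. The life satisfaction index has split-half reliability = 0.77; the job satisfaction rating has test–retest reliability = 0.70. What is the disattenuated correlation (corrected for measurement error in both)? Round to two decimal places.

0.26

r_true = r_obs / √(r_xx · r_yy) = 0.19 / √(0.77 × 0.70) = 0.19 / √0.5390 = 0.19 / 0.7342 ≈ 0.26.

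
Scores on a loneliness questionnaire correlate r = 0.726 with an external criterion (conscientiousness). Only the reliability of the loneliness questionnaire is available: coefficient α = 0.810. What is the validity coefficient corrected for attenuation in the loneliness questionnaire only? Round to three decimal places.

0.807

Single correction: r_c = r_obs / √r_xx = 0.726 / √0.810 = 0.726 / 0.9000 ≈ 0.807.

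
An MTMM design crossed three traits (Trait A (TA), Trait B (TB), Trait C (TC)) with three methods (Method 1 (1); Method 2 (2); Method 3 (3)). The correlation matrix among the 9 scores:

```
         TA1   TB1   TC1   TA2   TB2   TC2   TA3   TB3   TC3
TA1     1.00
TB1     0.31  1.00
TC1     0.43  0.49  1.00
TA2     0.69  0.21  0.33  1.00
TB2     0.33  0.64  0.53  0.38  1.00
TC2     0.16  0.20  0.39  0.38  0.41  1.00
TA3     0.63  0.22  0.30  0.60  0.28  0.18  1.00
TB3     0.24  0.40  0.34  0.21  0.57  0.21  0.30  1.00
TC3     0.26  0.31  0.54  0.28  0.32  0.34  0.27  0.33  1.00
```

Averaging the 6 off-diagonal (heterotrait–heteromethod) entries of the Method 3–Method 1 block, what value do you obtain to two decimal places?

0.28

HTHM values (method 3 × method 1): 0.22, 0.30, 0.24, 0.34, 0.26, 0.31; mean = 1.67/6 = 0.28.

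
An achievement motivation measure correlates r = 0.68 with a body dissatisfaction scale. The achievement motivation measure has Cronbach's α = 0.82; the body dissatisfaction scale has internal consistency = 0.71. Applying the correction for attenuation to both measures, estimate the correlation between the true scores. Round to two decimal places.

r_true = r_obs / √(r_xx · r_yy) = 0.68 / √(0.82 × 0.71) = 0.68 / √0.5822 = 0.68 / 0.7630 ≈ 0.89.

0.89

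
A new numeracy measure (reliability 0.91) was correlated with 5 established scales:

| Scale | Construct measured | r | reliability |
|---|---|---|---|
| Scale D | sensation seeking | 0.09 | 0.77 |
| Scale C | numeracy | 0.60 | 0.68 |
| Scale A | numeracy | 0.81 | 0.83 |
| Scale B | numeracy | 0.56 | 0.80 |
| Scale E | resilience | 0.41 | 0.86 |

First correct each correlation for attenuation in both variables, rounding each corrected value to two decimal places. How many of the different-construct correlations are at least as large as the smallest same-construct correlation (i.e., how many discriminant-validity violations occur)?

0

Disattenuated r (r / √(r_scale · r_new)):
  Scale D (disc): 0.09 / √(0.77·0.91) = 0.11
  Scale C (conv): 0.60 / √(0.68·0.91) = 0.76
  Scale A (conv): 0.81 / √(0.83·0.91) = 0.93
  Scale B (conv): 0.56 / √(0.80·0.91) = 0.66
  Scale E (disc): 0.41 / √(0.86·0.91) = 0.46
Smallest convergent = 0.66. Discriminant values: 0.11, 0.46; count ≥ 0.66 → 0.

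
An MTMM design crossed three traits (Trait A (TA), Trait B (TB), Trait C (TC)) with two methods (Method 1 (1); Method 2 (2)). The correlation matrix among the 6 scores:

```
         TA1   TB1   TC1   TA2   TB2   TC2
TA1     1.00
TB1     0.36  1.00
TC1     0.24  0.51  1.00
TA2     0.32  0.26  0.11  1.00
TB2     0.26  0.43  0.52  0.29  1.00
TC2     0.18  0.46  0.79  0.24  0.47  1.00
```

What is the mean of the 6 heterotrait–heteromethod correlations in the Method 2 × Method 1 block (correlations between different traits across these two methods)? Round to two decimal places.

HTHM values (method 2 × method 1): 0.26, 0.11, 0.26, 0.52, 0.18, 0.46; mean = 1.79/6 = 0.30.

0.30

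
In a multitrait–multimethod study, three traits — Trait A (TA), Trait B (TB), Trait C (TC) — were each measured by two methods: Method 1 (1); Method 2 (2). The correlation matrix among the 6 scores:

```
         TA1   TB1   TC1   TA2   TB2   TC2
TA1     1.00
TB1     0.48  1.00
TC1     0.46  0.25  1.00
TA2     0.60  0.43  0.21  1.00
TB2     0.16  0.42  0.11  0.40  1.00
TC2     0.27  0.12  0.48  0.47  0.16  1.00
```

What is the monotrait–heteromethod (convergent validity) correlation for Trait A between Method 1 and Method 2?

0.60

Same trait (TA), different methods: r(TA1, TA2) = 0.60.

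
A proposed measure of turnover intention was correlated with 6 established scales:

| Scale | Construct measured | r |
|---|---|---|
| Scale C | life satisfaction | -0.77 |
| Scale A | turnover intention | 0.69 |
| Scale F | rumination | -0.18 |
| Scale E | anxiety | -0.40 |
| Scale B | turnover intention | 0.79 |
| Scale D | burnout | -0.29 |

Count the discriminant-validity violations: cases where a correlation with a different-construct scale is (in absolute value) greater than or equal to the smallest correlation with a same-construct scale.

Convergent (same construct = turnover intention): Scale A, Scale B.
Smallest convergent = 0.69. Discriminant |r|: 0.77, 0.18, 0.40, 0.29; count ≥ 0.69 → 1.

1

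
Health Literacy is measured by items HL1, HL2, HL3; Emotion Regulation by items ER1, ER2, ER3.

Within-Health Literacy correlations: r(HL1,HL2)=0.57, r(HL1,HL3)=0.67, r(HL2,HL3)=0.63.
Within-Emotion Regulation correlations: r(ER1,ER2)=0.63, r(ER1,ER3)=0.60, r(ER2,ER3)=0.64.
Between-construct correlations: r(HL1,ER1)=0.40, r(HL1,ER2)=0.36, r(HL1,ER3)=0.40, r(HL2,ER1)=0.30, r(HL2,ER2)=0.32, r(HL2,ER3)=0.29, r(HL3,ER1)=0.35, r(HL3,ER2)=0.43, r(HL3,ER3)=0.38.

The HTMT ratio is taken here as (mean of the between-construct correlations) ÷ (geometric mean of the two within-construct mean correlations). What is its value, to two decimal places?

0.58

Mean between = 3.23/9 = 0.3589.
Mean within-HL = 1.87/3 = 0.6233; mean within-ER = 1.87/3 = 0.6233.
Geometric mean = √(0.6233 × 0.6233) = 0.6233.
HTMT = 0.3589 / 0.6233 = 0.58.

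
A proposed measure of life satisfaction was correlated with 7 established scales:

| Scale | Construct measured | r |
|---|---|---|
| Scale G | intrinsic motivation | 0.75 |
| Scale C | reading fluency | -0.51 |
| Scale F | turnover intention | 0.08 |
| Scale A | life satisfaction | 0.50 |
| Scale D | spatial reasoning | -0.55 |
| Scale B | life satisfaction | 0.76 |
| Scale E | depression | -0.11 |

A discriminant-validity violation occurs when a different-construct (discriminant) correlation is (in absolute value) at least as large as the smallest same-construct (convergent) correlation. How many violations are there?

3

Convergent (same construct = life satisfaction): Scale A, Scale B.
Smallest convergent = 0.50. Discriminant |r|: 0.75, 0.51, 0.08, 0.55, 0.11; count ≥ 0.50 → 3.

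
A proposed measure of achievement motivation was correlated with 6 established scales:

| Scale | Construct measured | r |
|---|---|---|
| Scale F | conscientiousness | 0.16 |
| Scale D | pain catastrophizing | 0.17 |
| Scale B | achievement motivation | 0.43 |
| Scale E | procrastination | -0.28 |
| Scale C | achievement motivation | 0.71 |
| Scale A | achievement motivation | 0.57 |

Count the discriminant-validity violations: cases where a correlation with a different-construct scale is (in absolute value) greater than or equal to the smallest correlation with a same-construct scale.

Convergent (same construct = achievement motivation): Scale B, Scale C, Scale A.
Smallest convergent = 0.43. Discriminant |r|: 0.16, 0.17, 0.28; count ≥ 0.43 → 0.

0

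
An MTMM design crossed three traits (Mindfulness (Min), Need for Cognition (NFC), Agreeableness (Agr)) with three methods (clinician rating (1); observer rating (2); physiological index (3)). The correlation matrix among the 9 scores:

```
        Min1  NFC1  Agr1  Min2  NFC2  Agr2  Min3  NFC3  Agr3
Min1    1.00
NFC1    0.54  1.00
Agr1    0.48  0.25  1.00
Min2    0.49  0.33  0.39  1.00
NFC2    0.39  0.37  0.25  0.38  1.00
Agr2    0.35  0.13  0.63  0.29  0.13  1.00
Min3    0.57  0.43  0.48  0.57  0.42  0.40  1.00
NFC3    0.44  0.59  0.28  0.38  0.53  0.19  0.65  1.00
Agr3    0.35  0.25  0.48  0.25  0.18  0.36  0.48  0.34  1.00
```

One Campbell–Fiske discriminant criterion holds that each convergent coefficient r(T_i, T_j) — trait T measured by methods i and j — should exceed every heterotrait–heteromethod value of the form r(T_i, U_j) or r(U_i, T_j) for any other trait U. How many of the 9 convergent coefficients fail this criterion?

3

Checking each validity diagonal entry against its comparison values:
Min (methods 1·2): 0.49 vs {0.39, 0.33, 0.35, 0.39} → pass.
Min (methods 1·3): 0.57 vs {0.44, 0.43, 0.35, 0.48} → pass.
Min (methods 2·3): 0.57 vs {0.38, 0.42, 0.25, 0.40} → pass.
NFC (methods 1·2): 0.37 vs {0.33, 0.39, 0.13, 0.25} → fail.
NFC (methods 1·3): 0.59 vs {0.43, 0.44, 0.25, 0.28} → pass.
NFC (methods 2·3): 0.53 vs {0.42, 0.38, 0.18, 0.19} → pass.
Agr (methods 1·2): 0.63 vs {0.39, 0.35, 0.25, 0.13} → pass.
Agr (methods 1·3): 0.48 vs {0.48, 0.35, 0.28, 0.25} → fail.
Agr (methods 2·3): 0.36 vs {0.40, 0.25, 0.19, 0.18} → fail.
3 of 9 fail.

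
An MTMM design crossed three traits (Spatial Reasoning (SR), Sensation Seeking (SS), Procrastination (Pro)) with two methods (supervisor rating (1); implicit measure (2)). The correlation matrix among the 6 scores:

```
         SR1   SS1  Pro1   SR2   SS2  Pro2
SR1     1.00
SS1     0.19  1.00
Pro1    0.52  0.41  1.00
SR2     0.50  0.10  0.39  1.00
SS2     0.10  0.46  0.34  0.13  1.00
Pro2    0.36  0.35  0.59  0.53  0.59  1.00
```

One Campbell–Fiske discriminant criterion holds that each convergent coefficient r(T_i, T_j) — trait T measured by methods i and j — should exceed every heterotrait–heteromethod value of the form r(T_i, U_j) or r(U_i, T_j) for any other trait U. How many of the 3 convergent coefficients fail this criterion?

Checking each validity diagonal entry against its comparison values:
SR (methods 1·2): 0.50 vs {0.10, 0.10, 0.36, 0.39} → pass.
SS (methods 1·2): 0.46 vs {0.10, 0.10, 0.35, 0.34} → pass.
Pro (methods 1·2): 0.59 vs {0.39, 0.36, 0.34, 0.35} → pass.
0 of 3 fail.

0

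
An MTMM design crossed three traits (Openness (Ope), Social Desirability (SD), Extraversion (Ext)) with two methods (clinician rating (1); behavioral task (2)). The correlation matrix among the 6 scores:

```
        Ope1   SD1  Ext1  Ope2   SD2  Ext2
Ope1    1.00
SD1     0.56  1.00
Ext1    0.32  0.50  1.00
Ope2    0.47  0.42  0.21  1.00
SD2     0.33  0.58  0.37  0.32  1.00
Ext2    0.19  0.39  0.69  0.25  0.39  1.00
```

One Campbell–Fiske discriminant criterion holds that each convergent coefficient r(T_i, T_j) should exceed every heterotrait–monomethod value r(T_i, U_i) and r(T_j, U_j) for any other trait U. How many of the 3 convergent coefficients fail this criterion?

Each convergent coefficient versus the relevant comparison correlations:
Ope (methods 1·2): 0.47 vs {0.56, 0.32, 0.32, 0.25} → fail.
SD (methods 1·2): 0.58 vs {0.56, 0.32, 0.50, 0.39} → pass.
Ext (methods 1·2): 0.69 vs {0.32, 0.25, 0.50, 0.39} → pass.
1 of 3 fail.

1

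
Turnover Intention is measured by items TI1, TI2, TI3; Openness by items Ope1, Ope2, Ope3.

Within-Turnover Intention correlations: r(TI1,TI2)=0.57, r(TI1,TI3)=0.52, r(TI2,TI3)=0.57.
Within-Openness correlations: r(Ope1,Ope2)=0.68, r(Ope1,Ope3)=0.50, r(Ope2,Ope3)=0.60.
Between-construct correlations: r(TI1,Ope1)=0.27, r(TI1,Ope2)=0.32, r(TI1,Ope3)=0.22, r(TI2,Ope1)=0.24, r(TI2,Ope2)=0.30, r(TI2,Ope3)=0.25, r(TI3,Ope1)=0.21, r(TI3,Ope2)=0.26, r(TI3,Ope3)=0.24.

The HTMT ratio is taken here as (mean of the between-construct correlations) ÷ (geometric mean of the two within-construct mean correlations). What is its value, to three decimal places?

0.448

Mean heterotrait r = 2.31/9 = 0.2567.
Mean within-TI = 1.66/3 = 0.5533; mean within-Ope = 1.78/3 = 0.5933.
Geometric mean = √(0.5533 × 0.5933) = 0.5730.
HTMT = 0.2567 / 0.5730 = 0.448.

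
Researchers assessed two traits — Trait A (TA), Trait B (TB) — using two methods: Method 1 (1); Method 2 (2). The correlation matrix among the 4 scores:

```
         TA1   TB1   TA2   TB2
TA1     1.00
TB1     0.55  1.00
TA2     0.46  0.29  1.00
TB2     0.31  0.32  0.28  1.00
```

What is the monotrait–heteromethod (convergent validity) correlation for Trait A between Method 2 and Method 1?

0.46

Same trait (TA), different methods: r(TA2, TA1) = 0.46.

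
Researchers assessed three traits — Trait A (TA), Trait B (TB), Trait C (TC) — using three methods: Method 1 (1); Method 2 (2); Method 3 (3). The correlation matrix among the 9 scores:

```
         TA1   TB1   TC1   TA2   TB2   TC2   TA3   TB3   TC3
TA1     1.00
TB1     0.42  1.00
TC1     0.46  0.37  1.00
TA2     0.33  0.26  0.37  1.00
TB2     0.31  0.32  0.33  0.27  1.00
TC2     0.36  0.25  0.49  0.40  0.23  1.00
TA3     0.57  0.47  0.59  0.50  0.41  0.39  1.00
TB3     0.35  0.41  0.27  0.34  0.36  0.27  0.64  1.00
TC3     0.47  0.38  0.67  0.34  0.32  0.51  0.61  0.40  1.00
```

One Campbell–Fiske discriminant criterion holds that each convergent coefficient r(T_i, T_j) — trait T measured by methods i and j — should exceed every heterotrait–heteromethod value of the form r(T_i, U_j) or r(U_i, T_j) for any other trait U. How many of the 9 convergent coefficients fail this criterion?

5

Each convergent coefficient versus the relevant comparison correlations:
TA (methods 1·2): 0.33 vs {0.31, 0.26, 0.36, 0.37} → fail.
TA (methods 1·3): 0.57 vs {0.35, 0.47, 0.47, 0.59} → fail.
TA (methods 2·3): 0.50 vs {0.34, 0.41, 0.34, 0.39} → pass.
TB (methods 1·2): 0.32 vs {0.26, 0.31, 0.25, 0.33} → fail.
TB (methods 1·3): 0.41 vs {0.47, 0.35, 0.38, 0.27} → fail.
TB (methods 2·3): 0.36 vs {0.41, 0.34, 0.32, 0.27} → fail.
TC (methods 1·2): 0.49 vs {0.37, 0.36, 0.33, 0.25} → pass.
TC (methods 1·3): 0.67 vs {0.59, 0.47, 0.27, 0.38} → pass.
TC (methods 2·3): 0.51 vs {0.39, 0.34, 0.27, 0.32} → pass.
5 of 9 fail.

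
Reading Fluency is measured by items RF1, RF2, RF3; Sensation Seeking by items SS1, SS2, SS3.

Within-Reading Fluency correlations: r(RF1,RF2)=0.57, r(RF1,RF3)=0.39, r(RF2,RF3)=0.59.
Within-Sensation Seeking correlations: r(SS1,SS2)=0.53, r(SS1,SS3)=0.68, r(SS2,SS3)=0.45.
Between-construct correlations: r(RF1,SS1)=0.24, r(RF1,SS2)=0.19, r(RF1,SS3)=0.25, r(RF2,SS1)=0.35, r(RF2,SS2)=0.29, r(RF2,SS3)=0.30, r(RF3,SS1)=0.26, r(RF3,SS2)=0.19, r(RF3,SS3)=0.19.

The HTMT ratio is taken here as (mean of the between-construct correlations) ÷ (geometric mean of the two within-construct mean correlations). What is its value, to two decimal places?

0.47

Mean between = 2.26/9 = 0.2511.
Mean within-RF = 1.55/3 = 0.5167; mean within-SS = 1.66/3 = 0.5533.
Geometric mean = √(0.5167 × 0.5533) = 0.5347.
HTMT = 0.2511 / 0.5347 = 0.47.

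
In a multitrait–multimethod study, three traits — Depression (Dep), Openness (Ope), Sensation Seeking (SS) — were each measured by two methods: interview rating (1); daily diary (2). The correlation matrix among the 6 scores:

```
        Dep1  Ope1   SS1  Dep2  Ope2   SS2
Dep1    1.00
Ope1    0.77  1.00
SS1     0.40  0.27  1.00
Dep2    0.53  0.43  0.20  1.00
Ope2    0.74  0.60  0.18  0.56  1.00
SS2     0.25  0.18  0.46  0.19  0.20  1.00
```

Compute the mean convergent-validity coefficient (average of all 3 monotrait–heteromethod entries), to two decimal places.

0.53

Convergent values: 0.53, 0.60, 0.46; mean = 1.59/3 = 0.53.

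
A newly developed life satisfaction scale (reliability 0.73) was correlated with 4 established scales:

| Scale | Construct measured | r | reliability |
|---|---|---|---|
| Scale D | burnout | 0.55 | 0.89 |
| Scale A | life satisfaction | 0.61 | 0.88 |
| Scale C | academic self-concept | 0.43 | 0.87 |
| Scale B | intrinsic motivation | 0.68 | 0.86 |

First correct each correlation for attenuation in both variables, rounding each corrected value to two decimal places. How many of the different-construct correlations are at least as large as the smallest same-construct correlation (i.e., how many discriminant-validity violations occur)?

Disattenuated r (r / √(r_scale · r_new)):
  Scale D (disc): 0.55 / √(0.89·0.73) = 0.68
  Scale A (conv): 0.61 / √(0.88·0.73) = 0.76
  Scale C (disc): 0.43 / √(0.87·0.73) = 0.54
  Scale B (disc): 0.68 / √(0.86·0.73) = 0.86
Smallest convergent = 0.76. Discriminant values: 0.68, 0.54, 0.86; count ≥ 0.76 → 1.

1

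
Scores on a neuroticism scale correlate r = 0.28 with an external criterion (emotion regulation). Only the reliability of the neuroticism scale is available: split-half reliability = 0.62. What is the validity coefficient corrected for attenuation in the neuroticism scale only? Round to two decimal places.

Single correction: r_c = r_obs / √r_xx = 0.28 / √0.62 = 0.28 / 0.7874 ≈ 0.36.

0.36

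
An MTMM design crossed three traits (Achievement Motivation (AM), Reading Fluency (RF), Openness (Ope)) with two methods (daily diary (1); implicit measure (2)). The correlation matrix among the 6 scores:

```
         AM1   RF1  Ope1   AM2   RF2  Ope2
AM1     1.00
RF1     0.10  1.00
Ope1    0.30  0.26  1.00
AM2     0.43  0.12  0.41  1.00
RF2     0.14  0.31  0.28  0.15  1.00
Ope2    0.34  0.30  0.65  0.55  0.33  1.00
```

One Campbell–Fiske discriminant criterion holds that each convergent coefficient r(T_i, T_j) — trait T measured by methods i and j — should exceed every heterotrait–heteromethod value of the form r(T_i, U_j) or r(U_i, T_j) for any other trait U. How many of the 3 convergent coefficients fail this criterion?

Each convergent coefficient versus the relevant comparison correlations:
AM (methods 1·2): 0.43 vs {0.14, 0.12, 0.34, 0.41} → pass.
RF (methods 1·2): 0.31 vs {0.12, 0.14, 0.30, 0.28} → pass.
Ope (methods 1·2): 0.65 vs {0.41, 0.34, 0.28, 0.30} → pass.
0 of 3 fail.

0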